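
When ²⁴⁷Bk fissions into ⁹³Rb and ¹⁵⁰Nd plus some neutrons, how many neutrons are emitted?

Conserve mass number: 247 = 93 + 150 + k, so k = 247 − 243 = 4.
Check atomic number: 97 = 37 + 60 + 0 = 97. ✓

4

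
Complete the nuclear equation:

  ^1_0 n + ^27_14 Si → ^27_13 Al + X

proton

Conserve mass number: 1 + 27 = 27 + A, so A = 1.
Conserve atomic number: 0 + 14 = 13 + Z, so Z = 1.
A = 1 and Z = 1 is ^1_1 H — a proton.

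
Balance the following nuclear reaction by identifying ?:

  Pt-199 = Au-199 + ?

beta-minus particle

Conserve mass number: 199 = 199 + A, so A = 0.
Conserve atomic number: 78 = 79 + Z, so Z = -1.
A = 0 and Z = -1 is e⁻ — a beta-minus particle.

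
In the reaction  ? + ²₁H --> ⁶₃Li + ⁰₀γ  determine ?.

alpha particle

Conserve mass number: A + 2 = 6 + 0, so A = 4.
Conserve atomic number: Z + 1 = 3 + 0, so Z = 2.
A = 4 and Z = 2 is ⁴₂He — an alpha particle.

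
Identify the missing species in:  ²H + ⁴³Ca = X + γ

Conserve mass number: 2 + 43 = A + 0, so A = 45.
Conserve atomic number: 1 + 20 = Z + 0, so Z = 21.
Z = 21 is scandium, so the species is ⁴⁵Sc.

Sc-45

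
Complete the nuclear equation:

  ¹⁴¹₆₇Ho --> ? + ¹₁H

Conserve mass number: 141 = A + 1, so A = 140.
Conserve atomic number: 67 = Z + 1, so Z = 66.
Z = 66 is dysprosium, so the species is ¹⁴⁰₆₆Dy.

Dy-140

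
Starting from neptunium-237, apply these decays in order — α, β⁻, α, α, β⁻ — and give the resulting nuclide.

Start: (A, Z) = (237, 93).
After α: (233, 91).
After β⁻: (233, 92).
After α: (229, 90).
After α: (225, 88).
After β⁻: (225, 89).
Z = 89 is actinium.

Ac-225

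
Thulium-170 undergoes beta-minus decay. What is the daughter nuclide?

Beta-minus decay: mass number changes by +0, atomic number by +1.
A: 170 = 170; Z: 69 + 1 = 70.
Z = 70 is ytterbium, so the daughter is ytterbium-170.

Yb-170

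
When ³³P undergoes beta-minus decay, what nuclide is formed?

Beta-minus decay: mass number changes by +0, atomic number by +1.
A: 33 = 33; Z: 15 + 1 = 16.
Z = 16 is sulfur, so the daughter is ³³S.

S-33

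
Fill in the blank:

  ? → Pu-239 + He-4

Conserve mass number: A = 239 + 4, so A = 243.
Conserve atomic number: Z = 94 + 2, so Z = 96.
Z = 96 is curium, so the species is Cm-243.

Cm-243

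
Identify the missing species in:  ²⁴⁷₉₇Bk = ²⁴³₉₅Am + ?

alpha particle

Conserve mass number: 247 = 243 + A, so A = 4.
Conserve atomic number: 97 = 95 + Z, so Z = 2.
A = 4 and Z = 2 is ⁴₂He — an alpha particle.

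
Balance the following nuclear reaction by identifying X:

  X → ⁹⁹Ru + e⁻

Tc-99

Conserve mass number: A = 99 + 0, so A = 99.
Conserve atomic number: Z = 44 − 1, so Z = 43.
Z = 43 is technetium, so the species is ⁹⁹Tc.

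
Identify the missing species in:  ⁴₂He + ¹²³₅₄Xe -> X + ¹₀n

Ba-126

Conserve mass number: 4 + 123 = A + 1, so A = 126.
Conserve atomic number: 2 + 54 = Z + 0, so Z = 56.
Z = 56 is barium, so the species is ¹²⁶₅₆Ba.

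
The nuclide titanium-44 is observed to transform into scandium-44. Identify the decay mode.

ΔA = 44 − 44 = 0; ΔZ = 21 − 22 = -1.
A is unchanged and Z drops by 1 — a proton has become a neutron (β⁺ emission or electron capture).

beta-plus decay or electron capture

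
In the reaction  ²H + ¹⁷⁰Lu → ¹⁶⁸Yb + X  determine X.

Conserve mass number: 2 + 170 = 168 + A, so A = 4.
Conserve atomic number: 1 + 71 = 70 + Z, so Z = 2.
A = 4 and Z = 2 is ⁴He — an alpha particle.

alpha particle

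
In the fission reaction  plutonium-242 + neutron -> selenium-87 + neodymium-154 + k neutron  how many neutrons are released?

2

Conserve mass number: 243 = 87 + 154 + k, so k = 243 − 241 = 2.
Check atomic number: 94 = 34 + 60 + 0 = 94. ✓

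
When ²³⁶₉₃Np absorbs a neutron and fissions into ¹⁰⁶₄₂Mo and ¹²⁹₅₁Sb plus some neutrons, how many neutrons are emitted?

2

Conserve mass number: 237 = 106 + 129 + k, so k = 237 − 235 = 2.
Check atomic number: 93 = 42 + 51 + 0 = 93. ✓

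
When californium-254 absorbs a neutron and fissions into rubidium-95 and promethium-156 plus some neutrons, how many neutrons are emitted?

Conserve mass number: 255 = 95 + 156 + k, so k = 255 − 251 = 4.
Check atomic number: 98 = 37 + 61 + 0 = 98. ✓

4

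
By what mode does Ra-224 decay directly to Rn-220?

ΔA = 220 − 224 = -4; ΔZ = 86 − 88 = -2.
A drops by 4 and Z drops by 2 — the signature of alpha emission.

alpha decay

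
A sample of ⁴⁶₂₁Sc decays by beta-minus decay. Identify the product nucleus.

Ti-46

Beta-minus decay: mass number changes by +0, atomic number by +1.
A: 46 = 46; Z: 21 + 1 = 22.
Z = 22 is titanium, so the daughter is ⁴⁶₂₂Ti.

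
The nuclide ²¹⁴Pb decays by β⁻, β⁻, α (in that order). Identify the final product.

Start: (A, Z) = (214, 82).
After β⁻: (214, 83).
After β⁻: (214, 84).
After α: (210, 82).
Z = 82 is lead.

Pb-210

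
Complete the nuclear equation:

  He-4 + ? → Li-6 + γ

Conserve mass number: 4 + A = 6 + 0, so A = 2.
Conserve atomic number: 2 + Z = 3 + 0, so Z = 1.
A = 2 and Z = 1 is H-2 — a deuteron.

deuteron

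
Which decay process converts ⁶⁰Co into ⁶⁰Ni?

ΔA = 60 − 60 = 0; ΔZ = 28 − 27 = +1.
A is unchanged and Z rises by 1 — a neutron has become a proton (β⁻ decay).

beta-minus decay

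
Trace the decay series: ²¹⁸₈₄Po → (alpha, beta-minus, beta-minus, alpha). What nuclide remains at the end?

Pb-210

Start: (A, Z) = (218, 84).
After α: (214, 82).
After β⁻: (214, 83).
After β⁻: (214, 84).
After α: (210, 82).
Z = 82 is lead.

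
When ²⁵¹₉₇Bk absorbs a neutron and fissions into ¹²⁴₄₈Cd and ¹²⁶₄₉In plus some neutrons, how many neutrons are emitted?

Conserve mass number: 252 = 124 + 126 + k, so k = 252 − 250 = 2.
Check atomic number: 97 = 48 + 49 + 0 = 97. ✓

2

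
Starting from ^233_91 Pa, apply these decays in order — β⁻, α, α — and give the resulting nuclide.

Ra-225

Start: (A, Z) = (233, 91).
After β⁻: (233, 92).
After α: (229, 90).
After α: (225, 88).
Z = 88 is radium.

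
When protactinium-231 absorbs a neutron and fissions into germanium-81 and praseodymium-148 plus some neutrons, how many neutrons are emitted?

3

Conserve mass number: 232 = 81 + 148 + k, so k = 232 − 229 = 3.
Check atomic number: 91 = 32 + 59 + 0 = 91. ✓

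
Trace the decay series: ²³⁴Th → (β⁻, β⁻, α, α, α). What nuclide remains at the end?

Rn-222

Start: (A, Z) = (234, 90).
After β⁻: (234, 91).
After β⁻: (234, 92).
After α: (230, 90).
After α: (226, 88).
After α: (222, 86).
Z = 86 is radon.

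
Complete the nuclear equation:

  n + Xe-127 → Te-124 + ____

Conserve mass number: 1 + 127 = 124 + A, so A = 4.
Conserve atomic number: 0 + 54 = 52 + Z, so Z = 2.
A = 4 and Z = 2 is He-4 — an alpha particle.

alpha particle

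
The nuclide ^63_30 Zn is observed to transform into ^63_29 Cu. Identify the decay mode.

ΔA = 63 − 63 = 0; ΔZ = 29 − 30 = -1.
A is unchanged and Z drops by 1 — a proton has become a neutron (β⁺ emission or electron capture).

beta-plus decay or electron capture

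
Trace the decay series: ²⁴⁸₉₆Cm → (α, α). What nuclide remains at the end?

U-240

Start: (A, Z) = (248, 96).
After α: (244, 94).
After α: (240, 92).
Z = 92 is uranium.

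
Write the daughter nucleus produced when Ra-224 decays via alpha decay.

Rn-220

Alpha decay: mass number changes by -4, atomic number by -2.
A: 224 − 4 = 220; Z: 88 − 2 = 86.
Z = 86 is radon, so the daughter is Rn-220.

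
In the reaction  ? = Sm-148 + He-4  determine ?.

Gd-152

Conserve mass number: A = 148 + 4, so A = 152.
Conserve atomic number: Z = 62 + 2, so Z = 64.
Z = 64 is gadolinium, so the species is Gd-152.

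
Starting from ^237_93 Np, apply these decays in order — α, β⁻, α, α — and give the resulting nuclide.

Ra-225

Start: (A, Z) = (237, 93).
After α: (233, 91).
After β⁻: (233, 92).
After α: (229, 90).
After α: (225, 88).
Z = 88 is radium.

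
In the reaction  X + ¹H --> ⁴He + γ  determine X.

Conserve mass number: A + 1 = 4 + 0, so A = 3.
Conserve atomic number: Z + 1 = 2 + 0, so Z = 1.
A = 3 and Z = 1 is ³H — a triton.

triton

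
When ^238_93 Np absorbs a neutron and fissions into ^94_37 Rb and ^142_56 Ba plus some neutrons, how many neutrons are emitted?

3

Conserve mass number: 239 = 94 + 142 + k, so k = 239 − 236 = 3.
Check atomic number: 93 = 37 + 56 + 0 = 93. ✓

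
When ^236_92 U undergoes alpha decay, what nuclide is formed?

Alpha decay: mass number changes by -4, atomic number by -2.
A: 236 − 4 = 232; Z: 92 − 2 = 90.
Z = 90 is thorium, so the daughter is ^232_90 Th.

Th-232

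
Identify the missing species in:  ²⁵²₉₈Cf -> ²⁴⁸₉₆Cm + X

alpha particle

Conserve mass number: 252 = 248 + A, so A = 4.
Conserve atomic number: 98 = 96 + Z, so Z = 2.
A = 4 and Z = 2 is ⁴₂He — an alpha particle.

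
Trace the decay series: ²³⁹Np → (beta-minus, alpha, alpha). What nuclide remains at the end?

Start: (A, Z) = (239, 93).
After β⁻: (239, 94).
After α: (235, 92).
After α: (231, 90).
Z = 90 is thorium.

Th-231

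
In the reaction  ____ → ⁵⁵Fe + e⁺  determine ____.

Co-55

Conserve mass number: A = 55 + 0, so A = 55.
Conserve atomic number: Z = 26 + 1, so Z = 27.
Z = 27 is cobalt, so the species is ⁵⁵Co.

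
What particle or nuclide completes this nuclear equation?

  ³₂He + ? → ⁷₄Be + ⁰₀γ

alpha particle

Conserve mass number: 3 + A = 7 + 0, so A = 4.
Conserve atomic number: 2 + Z = 4 + 0, so Z = 2.
A = 4 and Z = 2 is ⁴₂He — an alpha particle.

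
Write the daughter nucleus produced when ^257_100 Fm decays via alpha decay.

Cf-253

Alpha decay: mass number changes by -4, atomic number by -2.
A: 257 − 4 = 253; Z: 100 − 2 = 98.
Z = 98 is californium, so the daughter is ^253_98 Cf.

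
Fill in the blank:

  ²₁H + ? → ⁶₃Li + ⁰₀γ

alpha particle

Conserve mass number: 2 + A = 6 + 0, so A = 4.
Conserve atomic number: 1 + Z = 3 + 0, so Z = 2.
A = 4 and Z = 2 is ⁴₂He — an alpha particle.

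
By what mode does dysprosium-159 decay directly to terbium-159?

beta-plus decay or electron capture

ΔA = 159 − 159 = 0; ΔZ = 65 − 66 = -1.
A is unchanged and Z drops by 1 — a proton has become a neutron (β⁺ emission or electron capture).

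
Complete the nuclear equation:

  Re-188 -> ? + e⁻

Os-188

Conserve mass number: 188 = A + 0, so A = 188.
Conserve atomic number: 75 = Z − 1, so Z = 76.
Z = 76 is osmium, so the species is Os-188.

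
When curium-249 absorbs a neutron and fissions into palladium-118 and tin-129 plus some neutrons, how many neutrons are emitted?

Conserve mass number: 250 = 118 + 129 + k, so k = 250 − 247 = 3.
Check atomic number: 96 = 46 + 50 + 0 = 96. ✓

3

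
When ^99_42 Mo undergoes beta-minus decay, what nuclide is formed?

Tc-99

Beta-minus decay: mass number changes by +0, atomic number by +1.
A: 99 = 99; Z: 42 + 1 = 43.
Z = 43 is technetium, so the daughter is ^99_43 Tc.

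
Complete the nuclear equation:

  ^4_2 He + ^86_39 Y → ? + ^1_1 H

Conserve mass number: 4 + 86 = A + 1, so A = 89.
Conserve atomic number: 2 + 39 = Z + 1, so Z = 40.
Z = 40 is zirconium, so the species is ^89_40 Zr.

Zr-89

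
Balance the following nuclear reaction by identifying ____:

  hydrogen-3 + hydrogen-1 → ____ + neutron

He-3

Conserve mass number: 3 + 1 = A + 1, so A = 3.
Conserve atomic number: 1 + 1 = Z + 0, so Z = 2.
Z = 2 is helium, so the species is helium-3.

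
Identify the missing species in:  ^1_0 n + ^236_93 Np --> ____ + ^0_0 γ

Conserve mass number: 1 + 236 = A + 0, so A = 237.
Conserve atomic number: 0 + 93 = Z + 0, so Z = 93.
Z = 93 is neptunium, so the species is ^237_93 Np.

Np-237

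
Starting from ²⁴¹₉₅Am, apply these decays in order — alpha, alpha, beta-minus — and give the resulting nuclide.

Start: (A, Z) = (241, 95).
After α: (237, 93).
After α: (233, 91).
After β⁻: (233, 92).
Z = 92 is uranium.

U-233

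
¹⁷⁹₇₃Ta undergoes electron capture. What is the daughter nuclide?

Hf-179

Electron capture: mass number changes by +0, atomic number by -1.
A: 179 = 179; Z: 73 − 1 = 72.
Z = 72 is hafnium, so the daughter is ¹⁷⁹₇₂Hf.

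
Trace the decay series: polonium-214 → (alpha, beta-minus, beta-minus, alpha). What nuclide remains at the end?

Pb-206

Start: (A, Z) = (214, 84).
After α: (210, 82).
After β⁻: (210, 83).
After β⁻: (210, 84).
After α: (206, 82).
Z = 82 is lead.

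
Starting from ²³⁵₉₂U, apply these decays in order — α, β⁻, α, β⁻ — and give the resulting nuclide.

Th-227

Start: (A, Z) = (235, 92).
After α: (231, 90).
After β⁻: (231, 91).
After α: (227, 89).
After β⁻: (227, 90).
Z = 90 is thorium.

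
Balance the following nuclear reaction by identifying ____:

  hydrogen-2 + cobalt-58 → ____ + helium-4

Conserve mass number: 2 + 58 = A + 4, so A = 56.
Conserve atomic number: 1 + 27 = Z + 2, so Z = 26.
Z = 26 is iron, so the species is iron-56.

Fe-56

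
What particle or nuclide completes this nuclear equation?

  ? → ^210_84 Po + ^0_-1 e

Conserve mass number: A = 210 + 0, so A = 210.
Conserve atomic number: Z = 84 − 1, so Z = 83.
Z = 83 is bismuth, so the species is ^210_83 Bi.

Bi-210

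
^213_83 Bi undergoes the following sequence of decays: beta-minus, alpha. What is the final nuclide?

Pb-209

Start: (A, Z) = (213, 83).
After β⁻: (213, 84).
After α: (209, 82).
Z = 82 is lead.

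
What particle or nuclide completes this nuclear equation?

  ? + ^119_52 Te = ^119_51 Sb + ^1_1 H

neutron

Conserve mass number: A + 119 = 119 + 1, so A = 1.
Conserve atomic number: Z + 52 = 51 + 1, so Z = 0.
A = 1 and Z = 0 is ^1_0 n — a neutron.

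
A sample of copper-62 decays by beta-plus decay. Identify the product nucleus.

Ni-62

Beta-plus decay: mass number changes by +0, atomic number by -1.
A: 62 = 62; Z: 29 − 1 = 28.
Z = 28 is nickel, so the daughter is nickel-62.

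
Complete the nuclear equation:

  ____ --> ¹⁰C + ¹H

N-11

Conserve mass number: A = 10 + 1, so A = 11.
Conserve atomic number: Z = 6 + 1, so Z = 7.
Z = 7 is nitrogen, so the species is ¹¹N.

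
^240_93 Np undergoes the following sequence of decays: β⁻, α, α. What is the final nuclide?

Th-232

Start: (A, Z) = (240, 93).
After β⁻: (240, 94).
After α: (236, 92).
After α: (232, 90).
Z = 90 is thorium.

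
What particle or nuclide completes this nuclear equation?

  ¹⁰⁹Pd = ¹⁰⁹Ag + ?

beta-minus particle

Conserve mass number: 109 = 109 + A, so A = 0.
Conserve atomic number: 46 = 47 + Z, so Z = -1.
A = 0 and Z = -1 is e⁻ — a beta-minus particle.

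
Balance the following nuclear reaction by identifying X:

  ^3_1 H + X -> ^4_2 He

proton

Conserve mass number: 3 + A = 4, so A = 1.
Conserve atomic number: 1 + Z = 2, so Z = 1.
A = 1 and Z = 1 is ^1_1 H — a proton.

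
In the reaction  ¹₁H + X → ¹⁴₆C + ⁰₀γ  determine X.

B-13

Conserve mass number: 1 + A = 14 + 0, so A = 13.
Conserve atomic number: 1 + Z = 6 + 0, so Z = 5.
Z = 5 is boron, so the species is ¹³₅B.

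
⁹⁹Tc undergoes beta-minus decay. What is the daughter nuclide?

Beta-minus decay: mass number changes by +0, atomic number by +1.
A: 99 = 99; Z: 43 + 1 = 44.
Z = 44 is ruthenium, so the daughter is ⁹⁹Ru.

Ru-99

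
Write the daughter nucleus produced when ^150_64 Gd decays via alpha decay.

Alpha decay: mass number changes by -4, atomic number by -2.
A: 150 − 4 = 146; Z: 64 − 2 = 62.
Z = 62 is samarium, so the daughter is ^146_62 Sm.

Sm-146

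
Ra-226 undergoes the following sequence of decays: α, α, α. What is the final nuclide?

Pb-214

Start: (A, Z) = (226, 88).
After α: (222, 86).
After α: (218, 84).
After α: (214, 82).
Z = 82 is lead.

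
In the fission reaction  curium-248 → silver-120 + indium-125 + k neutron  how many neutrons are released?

3

Conserve mass number: 248 = 120 + 125 + k, so k = 248 − 245 = 3.
Check atomic number: 96 = 47 + 49 + 0 = 96. ✓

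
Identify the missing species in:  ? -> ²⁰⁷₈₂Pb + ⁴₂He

Po-211

Conserve mass number: A = 207 + 4, so A = 211.
Conserve atomic number: Z = 82 + 2, so Z = 84.
Z = 84 is polonium, so the species is ²¹¹₈₄Po.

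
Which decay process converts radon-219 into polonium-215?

ΔA = 215 − 219 = -4; ΔZ = 84 − 86 = -2.
A drops by 4 and Z drops by 2 — the signature of alpha emission.

alpha decay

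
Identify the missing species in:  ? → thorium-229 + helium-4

U-233

Conserve mass number: A = 229 + 4, so A = 233.
Conserve atomic number: Z = 90 + 2, so Z = 92.
Z = 92 is uranium, so the species is uranium-233.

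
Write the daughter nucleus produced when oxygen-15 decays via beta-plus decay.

N-15

Beta-plus decay: mass number changes by +0, atomic number by -1.
A: 15 = 15; Z: 8 − 1 = 7.
Z = 7 is nitrogen, so the daughter is nitrogen-15.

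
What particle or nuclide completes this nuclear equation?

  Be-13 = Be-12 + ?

Conserve mass number: 13 = 12 + A, so A = 1.
Conserve atomic number: 4 = 4 + Z, so Z = 0.
A = 1 and Z = 0 is n — a neutron.

neutron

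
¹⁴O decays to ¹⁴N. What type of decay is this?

ΔA = 14 − 14 = 0; ΔZ = 7 − 8 = -1.
A is unchanged and Z drops by 1 — a proton has become a neutron (β⁺ emission or electron capture).

beta-plus decay or electron capture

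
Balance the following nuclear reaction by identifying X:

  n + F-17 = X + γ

Conserve mass number: 1 + 17 = A + 0, so A = 18.
Conserve atomic number: 0 + 9 = Z + 0, so Z = 9.
Z = 9 is fluorine, so the species is F-18.

F-18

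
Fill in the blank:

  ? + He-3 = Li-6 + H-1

Conserve mass number: A + 3 = 6 + 1, so A = 4.
Conserve atomic number: Z + 2 = 3 + 1, so Z = 2.
A = 4 and Z = 2 is He-4 — an alpha particle.

alpha particle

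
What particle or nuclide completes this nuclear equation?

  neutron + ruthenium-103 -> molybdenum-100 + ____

alpha particle

Conserve mass number: 1 + 103 = 100 + A, so A = 4.
Conserve atomic number: 0 + 44 = 42 + Z, so Z = 2.
A = 4 and Z = 2 is helium-4 — an alpha particle.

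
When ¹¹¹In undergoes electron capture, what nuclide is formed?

Electron capture: mass number changes by +0, atomic number by -1.
A: 111 = 111; Z: 49 − 1 = 48.
Z = 48 is cadmium, so the daughter is ¹¹¹Cd.

Cd-111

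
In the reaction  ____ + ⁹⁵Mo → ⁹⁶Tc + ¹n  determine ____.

Conserve mass number: A + 95 = 96 + 1, so A = 2.
Conserve atomic number: Z + 42 = 43 + 0, so Z = 1.
A = 2 and Z = 1 is ²H — a deuteron.

deuteron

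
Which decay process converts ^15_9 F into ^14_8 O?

proton emission

ΔA = 14 − 15 = -1; ΔZ = 8 − 9 = -1.
A drops by 1 and Z drops by 1 — a proton was emitted.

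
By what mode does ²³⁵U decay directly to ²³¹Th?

ΔA = 231 − 235 = -4; ΔZ = 90 − 92 = -2.
A drops by 4 and Z drops by 2 — the signature of alpha emission.

alpha decay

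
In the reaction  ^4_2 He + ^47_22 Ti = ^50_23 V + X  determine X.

Conserve mass number: 4 + 47 = 50 + A, so A = 1.
Conserve atomic number: 2 + 22 = 23 + Z, so Z = 1.
A = 1 and Z = 1 is ^1_1 H — a proton.

proton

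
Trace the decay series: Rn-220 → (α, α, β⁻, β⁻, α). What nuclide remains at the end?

Start: (A, Z) = (220, 86).
After α: (216, 84).
After α: (212, 82).
After β⁻: (212, 83).
After β⁻: (212, 84).
After α: (208, 82).
Z = 82 is lead.

Pb-208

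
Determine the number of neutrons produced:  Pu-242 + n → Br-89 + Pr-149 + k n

Conserve mass number: 243 = 89 + 149 + k, so k = 243 − 238 = 5.
Check atomic number: 94 = 35 + 59 + 0 = 94. ✓

5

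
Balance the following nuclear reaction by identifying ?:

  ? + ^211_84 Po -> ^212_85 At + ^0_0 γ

proton

Conserve mass number: A + 211 = 212 + 0, so A = 1.
Conserve atomic number: Z + 84 = 85 + 0, so Z = 1.
A = 1 and Z = 1 is ^1_1 H — a proton.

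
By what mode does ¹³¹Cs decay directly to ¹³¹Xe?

beta-plus decay or electron capture

ΔA = 131 − 131 = 0; ΔZ = 54 − 55 = -1.
A is unchanged and Z drops by 1 — a proton has become a neutron (β⁺ emission or electron capture).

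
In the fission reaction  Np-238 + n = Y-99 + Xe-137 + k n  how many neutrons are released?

3

Conserve mass number: 239 = 99 + 137 + k, so k = 239 − 236 = 3.
Check atomic number: 93 = 39 + 54 + 0 = 93. ✓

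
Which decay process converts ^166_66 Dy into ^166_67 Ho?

ΔA = 166 − 166 = 0; ΔZ = 67 − 66 = +1.
A is unchanged and Z rises by 1 — a neutron has become a proton (β⁻ decay).

beta-minus decay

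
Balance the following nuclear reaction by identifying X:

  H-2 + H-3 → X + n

He-4

Conserve mass number: 2 + 3 = A + 1, so A = 4.
Conserve atomic number: 1 + 1 = Z + 0, so Z = 2.
A = 4 and Z = 2 is He-4 — an alpha particle.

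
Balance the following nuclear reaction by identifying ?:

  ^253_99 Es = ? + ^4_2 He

Conserve mass number: 253 = A + 4, so A = 249.
Conserve atomic number: 99 = Z + 2, so Z = 97.
Z = 97 is berkelium, so the species is ^249_97 Bk.

Bk-249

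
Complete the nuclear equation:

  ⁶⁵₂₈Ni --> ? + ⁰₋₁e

Conserve mass number: 65 = A + 0, so A = 65.
Conserve atomic number: 28 = Z − 1, so Z = 29.
Z = 29 is copper, so the species is ⁶⁵₂₉Cu.

Cu-65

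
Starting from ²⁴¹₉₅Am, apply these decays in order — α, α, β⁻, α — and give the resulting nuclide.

Th-229

Start: (A, Z) = (241, 95).
After α: (237, 93).
After α: (233, 91).
After β⁻: (233, 92).
After α: (229, 90).
Z = 90 is thorium.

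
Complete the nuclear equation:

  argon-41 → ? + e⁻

Conserve mass number: 41 = A + 0, so A = 41.
Conserve atomic number: 18 = Z − 1, so Z = 19.
Z = 19 is potassium, so the species is potassium-41.

K-41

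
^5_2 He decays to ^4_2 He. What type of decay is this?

ΔA = 4 − 5 = -1; ΔZ = 2 − 2 = +0.
A drops by 1 with Z unchanged — a neutron was emitted.

neutron emission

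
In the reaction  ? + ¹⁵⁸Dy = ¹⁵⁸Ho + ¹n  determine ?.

proton

Conserve mass number: A + 158 = 158 + 1, so A = 1.
Conserve atomic number: Z + 66 = 67 + 0, so Z = 1.
A = 1 and Z = 1 is ¹H — a proton.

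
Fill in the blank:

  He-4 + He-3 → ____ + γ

Be-7

Conserve mass number: 4 + 3 = A + 0, so A = 7.
Conserve atomic number: 2 + 2 = Z + 0, so Z = 4.
Z = 4 is beryllium, so the species is Be-7.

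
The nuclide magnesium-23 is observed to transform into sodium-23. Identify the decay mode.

ΔA = 23 − 23 = 0; ΔZ = 11 − 12 = -1.
A is unchanged and Z drops by 1 — a proton has become a neutron (β⁺ emission or electron capture).

beta-plus decay or electron capture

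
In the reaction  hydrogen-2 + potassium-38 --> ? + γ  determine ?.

Ca-40

Conserve mass number: 2 + 38 = A + 0, so A = 40.
Conserve atomic number: 1 + 19 = Z + 0, so Z = 20.
Z = 20 is calcium, so the species is calcium-40.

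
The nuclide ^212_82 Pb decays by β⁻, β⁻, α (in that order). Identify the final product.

Start: (A, Z) = (212, 82).
After β⁻: (212, 83).
After β⁻: (212, 84).
After α: (208, 82).
Z = 82 is lead.

Pb-208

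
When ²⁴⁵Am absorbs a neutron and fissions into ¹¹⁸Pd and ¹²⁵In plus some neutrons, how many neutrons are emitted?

3

Conserve mass number: 246 = 118 + 125 + k, so k = 246 − 243 = 3.
Check atomic number: 95 = 46 + 49 + 0 = 95. ✓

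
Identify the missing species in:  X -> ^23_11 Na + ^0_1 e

Mg-23

Conserve mass number: A = 23 + 0, so A = 23.
Conserve atomic number: Z = 11 + 1, so Z = 12.
Z = 12 is magnesium, so the species is ^23_12 Mg.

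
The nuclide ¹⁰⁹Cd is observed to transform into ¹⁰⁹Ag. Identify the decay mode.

beta-plus decay or electron capture

ΔA = 109 − 109 = 0; ΔZ = 47 − 48 = -1.
A is unchanged and Z drops by 1 — a proton has become a neutron (β⁺ emission or electron capture).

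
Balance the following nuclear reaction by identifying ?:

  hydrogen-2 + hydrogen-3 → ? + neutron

Conserve mass number: 2 + 3 = A + 1, so A = 4.
Conserve atomic number: 1 + 1 = Z + 0, so Z = 2.
A = 4 and Z = 2 is helium-4 — an alpha particle.

He-4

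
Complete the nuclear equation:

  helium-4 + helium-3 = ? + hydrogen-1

Conserve mass number: 4 + 3 = A + 1, so A = 6.
Conserve atomic number: 2 + 2 = Z + 1, so Z = 3.
Z = 3 is lithium, so the species is lithium-6.

Li-6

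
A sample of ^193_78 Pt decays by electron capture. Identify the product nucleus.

Electron capture: mass number changes by +0, atomic number by -1.
A: 193 = 193; Z: 78 − 1 = 77.
Z = 77 is iridium, so the daughter is ^193_77 Ir.

Ir-193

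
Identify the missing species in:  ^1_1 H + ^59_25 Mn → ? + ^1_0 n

Conserve mass number: 1 + 59 = A + 1, so A = 59.
Conserve atomic number: 1 + 25 = Z + 0, so Z = 26.
Z = 26 is iron, so the species is ^59_26 Fe.

Fe-59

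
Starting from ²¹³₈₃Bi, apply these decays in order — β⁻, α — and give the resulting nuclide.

Start: (A, Z) = (213, 83).
After β⁻: (213, 84).
After α: (209, 82).
Z = 82 is lead.

Pb-209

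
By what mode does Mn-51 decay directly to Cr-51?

beta-plus decay or electron capture

ΔA = 51 − 51 = 0; ΔZ = 24 − 25 = -1.
A is unchanged and Z drops by 1 — a proton has become a neutron (β⁺ emission or electron capture).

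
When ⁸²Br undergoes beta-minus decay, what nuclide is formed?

Beta-minus decay: mass number changes by +0, atomic number by +1.
A: 82 = 82; Z: 35 + 1 = 36.
Z = 36 is krypton, so the daughter is ⁸²Kr.

Kr-82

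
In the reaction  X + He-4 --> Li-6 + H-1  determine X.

Conserve mass number: A + 4 = 6 + 1, so A = 3.
Conserve atomic number: Z + 2 = 3 + 1, so Z = 2.
Z = 2 is helium, so the species is He-3.

He-3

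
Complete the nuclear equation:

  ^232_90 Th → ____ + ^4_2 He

Ra-228

Conserve mass number: 232 = A + 4, so A = 228.
Conserve atomic number: 90 = Z + 2, so Z = 88.
Z = 88 is radium, so the species is ^228_88 Ra.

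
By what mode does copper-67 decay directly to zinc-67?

ΔA = 67 − 67 = 0; ΔZ = 30 − 29 = +1.
A is unchanged and Z rises by 1 — a neutron has become a proton (β⁻ decay).

beta-minus decay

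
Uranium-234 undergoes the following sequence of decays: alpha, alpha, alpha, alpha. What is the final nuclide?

Start: (A, Z) = (234, 92).
After α: (230, 90).
After α: (226, 88).
After α: (222, 86).
After α: (218, 84).
Z = 84 is polonium.

Po-218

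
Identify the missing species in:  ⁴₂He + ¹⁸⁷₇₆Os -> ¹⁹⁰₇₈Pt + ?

Conserve mass number: 4 + 187 = 190 + A, so A = 1.
Conserve atomic number: 2 + 76 = 78 + Z, so Z = 0.
A = 1 and Z = 0 is ¹₀n — a neutron.

neutron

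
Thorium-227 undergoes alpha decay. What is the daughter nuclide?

Alpha decay: mass number changes by -4, atomic number by -2.
A: 227 − 4 = 223; Z: 90 − 2 = 88.
Z = 88 is radium, so the daughter is radium-223.

Ra-223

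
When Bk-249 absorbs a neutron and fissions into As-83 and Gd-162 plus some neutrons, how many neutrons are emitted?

5

Conserve mass number: 250 = 83 + 162 + k, so k = 250 − 245 = 5.
Check atomic number: 97 = 33 + 64 + 0 = 97. ✓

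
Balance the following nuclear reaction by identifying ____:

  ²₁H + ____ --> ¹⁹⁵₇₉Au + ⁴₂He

Conserve mass number: 2 + A = 195 + 4, so A = 197.
Conserve atomic number: 1 + Z = 79 + 2, so Z = 80.
Z = 80 is mercury, so the species is ¹⁹⁷₈₀Hg.

Hg-197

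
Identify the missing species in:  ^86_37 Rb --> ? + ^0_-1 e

Sr-86

Conserve mass number: 86 = A + 0, so A = 86.
Conserve atomic number: 37 = Z − 1, so Z = 38.
Z = 38 is strontium, so the species is ^86_38 Sr.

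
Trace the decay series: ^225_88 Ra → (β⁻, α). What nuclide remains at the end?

Fr-221

Start: (A, Z) = (225, 88).
After β⁻: (225, 89).
After α: (221, 87).
Z = 87 is francium.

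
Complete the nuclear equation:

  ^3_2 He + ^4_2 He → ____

Be-7

Conserve mass number: 3 + 4 = A, so A = 7.
Conserve atomic number: 2 + 2 = Z, so Z = 4.
Z = 4 is beryllium, so the species is ^7_4 Be.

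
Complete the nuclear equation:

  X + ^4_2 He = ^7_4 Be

Conserve mass number: A + 4 = 7, so A = 3.
Conserve atomic number: Z + 2 = 4, so Z = 2.
Z = 2 is helium, so the species is ^3_2 He.

He-3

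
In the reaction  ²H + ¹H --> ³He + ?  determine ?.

gamma ray

Conserve mass number: 2 + 1 = 3 + A, so A = 0.
Conserve atomic number: 1 + 1 = 2 + Z, so Z = 0.
A = 0 and Z = 0 is γ — a gamma ray.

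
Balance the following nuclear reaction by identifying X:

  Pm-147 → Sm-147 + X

Conserve mass number: 147 = 147 + A, so A = 0.
Conserve atomic number: 61 = 62 + Z, so Z = -1.
A = 0 and Z = -1 is e⁻ — a beta-minus particle.

beta-minus particle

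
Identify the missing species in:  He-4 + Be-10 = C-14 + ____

Conserve mass number: 4 + 10 = 14 + A, so A = 0.
Conserve atomic number: 2 + 4 = 6 + Z, so Z = 0.
A = 0 and Z = 0 is γ — a gamma ray.

gamma ray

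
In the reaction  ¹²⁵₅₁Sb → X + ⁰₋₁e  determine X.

Te-125

Conserve mass number: 125 = A + 0, so A = 125.
Conserve atomic number: 51 = Z − 1, so Z = 52.
Z = 52 is tellurium, so the species is ¹²⁵₅₂Te.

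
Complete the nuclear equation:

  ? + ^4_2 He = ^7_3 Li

triton

Conserve mass number: A + 4 = 7, so A = 3.
Conserve atomic number: Z + 2 = 3, so Z = 1.
A = 3 and Z = 1 is ^3_1 H — a triton.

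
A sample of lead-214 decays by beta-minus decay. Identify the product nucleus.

Bi-214

Beta-minus decay: mass number changes by +0, atomic number by +1.
A: 214 = 214; Z: 82 + 1 = 83.
Z = 83 is bismuth, so the daughter is bismuth-214.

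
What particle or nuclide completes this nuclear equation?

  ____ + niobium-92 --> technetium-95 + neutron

Conserve mass number: A + 92 = 95 + 1, so A = 4.
Conserve atomic number: Z + 41 = 43 + 0, so Z = 2.
A = 4 and Z = 2 is helium-4 — an alpha particle.

alpha particle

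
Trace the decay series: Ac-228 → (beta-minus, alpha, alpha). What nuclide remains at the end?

Rn-220

Start: (A, Z) = (228, 89).
After β⁻: (228, 90).
After α: (224, 88).
After α: (220, 86).
Z = 86 is radon.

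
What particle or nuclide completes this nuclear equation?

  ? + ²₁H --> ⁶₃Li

Conserve mass number: A + 2 = 6, so A = 4.
Conserve atomic number: Z + 1 = 3, so Z = 2.
A = 4 and Z = 2 is ⁴₂He — an alpha particle.

alpha particle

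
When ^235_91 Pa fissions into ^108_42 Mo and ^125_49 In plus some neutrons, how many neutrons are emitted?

2

Conserve mass number: 235 = 108 + 125 + k, so k = 235 − 233 = 2.
Check atomic number: 91 = 42 + 49 + 0 = 91. ✓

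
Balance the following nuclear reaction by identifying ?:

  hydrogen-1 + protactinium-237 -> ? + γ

U-238

Conserve mass number: 1 + 237 = A + 0, so A = 238.
Conserve atomic number: 1 + 91 = Z + 0, so Z = 92.
Z = 92 is uranium, so the species is uranium-238.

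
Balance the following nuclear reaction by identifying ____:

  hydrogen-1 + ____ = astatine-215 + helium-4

Rn-218

Conserve mass number: 1 + A = 215 + 4, so A = 218.
Conserve atomic number: 1 + Z = 85 + 2, so Z = 86.
Z = 86 is radon, so the species is radon-218.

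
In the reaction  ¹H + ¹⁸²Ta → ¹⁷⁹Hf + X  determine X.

Conserve mass number: 1 + 182 = 179 + A, so A = 4.
Conserve atomic number: 1 + 73 = 72 + Z, so Z = 2.
A = 4 and Z = 2 is ⁴He — an alpha particle.

alpha particle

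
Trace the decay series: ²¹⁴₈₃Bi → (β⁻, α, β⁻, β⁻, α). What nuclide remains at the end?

Start: (A, Z) = (214, 83).
After β⁻: (214, 84).
After α: (210, 82).
After β⁻: (210, 83).
After β⁻: (210, 84).
After α: (206, 82).
Z = 82 is lead.

Pb-206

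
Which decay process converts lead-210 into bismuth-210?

beta-minus decay

ΔA = 210 − 210 = 0; ΔZ = 83 − 82 = +1.
A is unchanged and Z rises by 1 — a neutron has become a proton (β⁻ decay).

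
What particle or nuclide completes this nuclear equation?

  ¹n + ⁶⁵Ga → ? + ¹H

Zn-65

Conserve mass number: 1 + 65 = A + 1, so A = 65.
Conserve atomic number: 0 + 31 = Z + 1, so Z = 30.
Z = 30 is zinc, so the species is ⁶⁵Zn.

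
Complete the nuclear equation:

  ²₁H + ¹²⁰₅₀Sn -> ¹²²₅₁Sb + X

Conserve mass number: 2 + 120 = 122 + A, so A = 0.
Conserve atomic number: 1 + 50 = 51 + Z, so Z = 0.
A = 0 and Z = 0 is ⁰₀γ — a gamma ray.

gamma ray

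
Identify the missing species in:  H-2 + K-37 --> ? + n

Ca-38

Conserve mass number: 2 + 37 = A + 1, so A = 38.
Conserve atomic number: 1 + 19 = Z + 0, so Z = 20.
Z = 20 is calcium, so the species is Ca-38.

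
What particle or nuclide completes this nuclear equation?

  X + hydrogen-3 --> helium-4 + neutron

Conserve mass number: A + 3 = 4 + 1, so A = 2.
Conserve atomic number: Z + 1 = 2 + 0, so Z = 1.
A = 2 and Z = 1 is hydrogen-2 — a deuteron.

deuteron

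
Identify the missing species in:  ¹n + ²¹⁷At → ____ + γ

At-218

Conserve mass number: 1 + 217 = A + 0, so A = 218.
Conserve atomic number: 0 + 85 = Z + 0, so Z = 85.
Z = 85 is astatine, so the species is ²¹⁸At.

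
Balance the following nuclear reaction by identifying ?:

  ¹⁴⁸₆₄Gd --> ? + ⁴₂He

Sm-144

Conserve mass number: 148 = A + 4, so A = 144.
Conserve atomic number: 64 = Z + 2, so Z = 62.
Z = 62 is samarium, so the species is ¹⁴⁴₆₂Sm.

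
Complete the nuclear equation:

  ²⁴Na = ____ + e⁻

Mg-24

Conserve mass number: 24 = A + 0, so A = 24.
Conserve atomic number: 11 = Z − 1, so Z = 12.
Z = 12 is magnesium, so the species is ²⁴Mg.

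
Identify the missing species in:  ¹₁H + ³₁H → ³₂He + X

Conserve mass number: 1 + 3 = 3 + A, so A = 1.
Conserve atomic number: 1 + 1 = 2 + Z, so Z = 0.
A = 1 and Z = 0 is ¹₀n — a neutron.

neutron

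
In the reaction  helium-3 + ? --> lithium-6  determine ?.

triton

Conserve mass number: 3 + A = 6, so A = 3.
Conserve atomic number: 2 + Z = 3, so Z = 1.
A = 3 and Z = 1 is hydrogen-3 — a triton.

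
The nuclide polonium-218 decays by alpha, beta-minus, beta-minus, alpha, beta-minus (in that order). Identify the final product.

Start: (A, Z) = (218, 84).
After α: (214, 82).
After β⁻: (214, 83).
After β⁻: (214, 84).
After α: (210, 82).
After β⁻: (210, 83).
Z = 83 is bismuth.

Bi-210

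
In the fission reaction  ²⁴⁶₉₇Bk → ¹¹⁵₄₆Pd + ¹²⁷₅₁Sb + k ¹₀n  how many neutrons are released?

4

Conserve mass number: 246 = 115 + 127 + k, so k = 246 − 242 = 4.
Check atomic number: 97 = 46 + 51 + 0 = 97. ✓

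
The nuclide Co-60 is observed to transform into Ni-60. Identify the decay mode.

beta-minus decay

ΔA = 60 − 60 = 0; ΔZ = 28 − 27 = +1.
A is unchanged and Z rises by 1 — a neutron has become a proton (β⁻ decay).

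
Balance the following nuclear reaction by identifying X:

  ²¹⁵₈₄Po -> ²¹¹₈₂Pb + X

Conserve mass number: 215 = 211 + A, so A = 4.
Conserve atomic number: 84 = 82 + Z, so Z = 2.
A = 4 and Z = 2 is ⁴₂He — an alpha particle.

alpha particle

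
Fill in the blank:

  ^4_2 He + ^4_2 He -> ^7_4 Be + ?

neutron

Conserve mass number: 4 + 4 = 7 + A, so A = 1.
Conserve atomic number: 2 + 2 = 4 + Z, so Z = 0.
A = 1 and Z = 0 is ^1_0 n — a neutron.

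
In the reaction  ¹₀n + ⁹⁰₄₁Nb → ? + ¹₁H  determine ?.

Conserve mass number: 1 + 90 = A + 1, so A = 90.
Conserve atomic number: 0 + 41 = Z + 1, so Z = 40.
Z = 40 is zirconium, so the species is ⁹⁰₄₀Zr.

Zr-90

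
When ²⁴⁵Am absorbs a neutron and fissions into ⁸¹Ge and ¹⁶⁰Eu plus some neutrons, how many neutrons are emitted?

5

Conserve mass number: 246 = 81 + 160 + k, so k = 246 − 241 = 5.
Check atomic number: 95 = 32 + 63 + 0 = 95. ✓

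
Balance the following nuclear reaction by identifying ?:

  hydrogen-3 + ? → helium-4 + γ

proton

Conserve mass number: 3 + A = 4 + 0, so A = 1.
Conserve atomic number: 1 + Z = 2 + 0, so Z = 1.
A = 1 and Z = 1 is hydrogen-1 — a proton.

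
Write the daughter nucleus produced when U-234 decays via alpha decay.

Th-230

Alpha decay: mass number changes by -4, atomic number by -2.
A: 234 − 4 = 230; Z: 92 − 2 = 90.
Z = 90 is thorium, so the daughter is Th-230.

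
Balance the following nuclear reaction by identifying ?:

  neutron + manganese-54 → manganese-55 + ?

Conserve mass number: 1 + 54 = 55 + A, so A = 0.
Conserve atomic number: 0 + 25 = 25 + Z, so Z = 0.
A = 0 and Z = 0 is γ — a gamma ray.

gamma ray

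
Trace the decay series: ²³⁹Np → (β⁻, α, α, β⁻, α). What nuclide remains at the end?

Start: (A, Z) = (239, 93).
After β⁻: (239, 94).
After α: (235, 92).
After α: (231, 90).
After β⁻: (231, 91).
After α: (227, 89).
Z = 89 is actinium.

Ac-227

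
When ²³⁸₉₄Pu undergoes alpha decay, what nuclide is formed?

Alpha decay: mass number changes by -4, atomic number by -2.
A: 238 − 4 = 234; Z: 94 − 2 = 92.
Z = 92 is uranium, so the daughter is ²³⁴₉₂U.

U-234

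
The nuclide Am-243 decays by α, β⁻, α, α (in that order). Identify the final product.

Start: (A, Z) = (243, 95).
After α: (239, 93).
After β⁻: (239, 94).
After α: (235, 92).
After α: (231, 90).
Z = 90 is thorium.

Th-231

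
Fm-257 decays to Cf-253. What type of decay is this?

ΔA = 253 − 257 = -4; ΔZ = 98 − 100 = -2.
A drops by 4 and Z drops by 2 — the signature of alpha emission.

alpha decay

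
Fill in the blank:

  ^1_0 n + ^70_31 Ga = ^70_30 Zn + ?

proton

Conserve mass number: 1 + 70 = 70 + A, so A = 1.
Conserve atomic number: 0 + 31 = 30 + Z, so Z = 1.
A = 1 and Z = 1 is ^1_1 H — a proton.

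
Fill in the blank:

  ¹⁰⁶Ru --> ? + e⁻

Conserve mass number: 106 = A + 0, so A = 106.
Conserve atomic number: 44 = Z − 1, so Z = 45.
Z = 45 is rhodium, so the species is ¹⁰⁶Rh.

Rh-106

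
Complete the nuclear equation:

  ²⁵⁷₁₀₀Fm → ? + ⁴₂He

Conserve mass number: 257 = A + 4, so A = 253.
Conserve atomic number: 100 = Z + 2, so Z = 98.
Z = 98 is californium, so the species is ²⁵³₉₈Cf.

Cf-253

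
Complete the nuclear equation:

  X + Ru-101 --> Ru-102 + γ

neutron

Conserve mass number: A + 101 = 102 + 0, so A = 1.
Conserve atomic number: Z + 44 = 44 + 0, so Z = 0.
A = 1 and Z = 0 is n — a neutron.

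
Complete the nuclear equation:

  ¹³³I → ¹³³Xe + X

beta-minus particle

Conserve mass number: 133 = 133 + A, so A = 0.
Conserve atomic number: 53 = 54 + Z, so Z = -1.
A = 0 and Z = -1 is e⁻ — a beta-minus particle.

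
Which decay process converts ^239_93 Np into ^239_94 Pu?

ΔA = 239 − 239 = 0; ΔZ = 94 − 93 = +1.
A is unchanged and Z rises by 1 — a neutron has become a proton (β⁻ decay).

beta-minus decay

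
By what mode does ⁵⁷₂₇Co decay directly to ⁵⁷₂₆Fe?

beta-plus decay or electron capture

ΔA = 57 − 57 = 0; ΔZ = 26 − 27 = -1.
A is unchanged and Z drops by 1 — a proton has become a neutron (β⁺ emission or electron capture).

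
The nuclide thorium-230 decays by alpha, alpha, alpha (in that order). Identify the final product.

Po-218

Start: (A, Z) = (230, 90).
After α: (226, 88).
After α: (222, 86).
After α: (218, 84).
Z = 84 is polonium.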